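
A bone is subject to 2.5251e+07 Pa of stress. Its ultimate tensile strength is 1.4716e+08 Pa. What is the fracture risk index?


FRI = applied / ultimate
FRI = 2.5251e+07 / 1.4716e+08
FRI = 0.1716


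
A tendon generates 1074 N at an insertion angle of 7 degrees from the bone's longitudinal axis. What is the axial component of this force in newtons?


F_eff = F_tendon * cos(theta)
theta = 7 deg = 0.1222 rad
cos(theta) = 0.9925
F_eff = 1074 * 0.9925
F_eff = 1065.9946


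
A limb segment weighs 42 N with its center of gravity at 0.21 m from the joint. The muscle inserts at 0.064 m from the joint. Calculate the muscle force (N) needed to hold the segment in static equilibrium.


F_muscle = W * d_load / d_muscle
F_muscle = 42 * 0.21 / 0.064
Numerator = 8.8200
F_muscle = 137.8125


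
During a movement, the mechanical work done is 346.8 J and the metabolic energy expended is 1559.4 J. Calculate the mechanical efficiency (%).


eta = (W_mech / E_meta) * 100
eta = (346.8 / 1559.4) * 100
ratio = 0.2224
eta = 22.2393


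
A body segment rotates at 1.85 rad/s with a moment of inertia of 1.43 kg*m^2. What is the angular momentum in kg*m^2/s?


L = I * omega
L = 1.43 * 1.85
L = 2.6455


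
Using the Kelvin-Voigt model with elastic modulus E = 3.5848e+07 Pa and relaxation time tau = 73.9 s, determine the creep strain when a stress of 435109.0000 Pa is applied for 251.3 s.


epsilon(t) = (sigma/E) * (1 - exp(-t/tau))
sigma/E = 435109.0000 / 3.5848e+07 = 0.0121
exp(-t/tau) = exp(-251.3 / 73.9) = 0.0334
epsilon = 0.0121 * (1 - 0.0334)
epsilon = 0.0117


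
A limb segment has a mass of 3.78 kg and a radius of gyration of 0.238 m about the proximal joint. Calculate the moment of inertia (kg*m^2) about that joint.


I = m * k^2
I = 3.78 * 0.238^2
k^2 = 0.0566
I = 0.2141


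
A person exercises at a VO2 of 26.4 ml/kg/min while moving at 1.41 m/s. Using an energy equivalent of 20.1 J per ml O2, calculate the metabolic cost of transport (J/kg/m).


Power per kg = VO2 * 20.1 / 60
Power per kg = 26.4 * 20.1 / 60 = 8.8440 W/kg
Cost = power_per_kg / speed
Cost = 8.8440 / 1.41
Cost = 6.2723


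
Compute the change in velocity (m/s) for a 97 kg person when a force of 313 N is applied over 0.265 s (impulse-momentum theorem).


J = F * dt = 313 * 0.265 = 82.9450 N*s
delta_v = J / m
delta_v = 82.9450 / 97
delta_v = 0.8551


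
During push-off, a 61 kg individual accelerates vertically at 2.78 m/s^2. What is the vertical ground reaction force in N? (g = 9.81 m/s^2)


GRF = m * (g + a)
GRF = 61 * (9.81 + 2.78)
GRF = 61 * 12.5900
GRF = 767.9900


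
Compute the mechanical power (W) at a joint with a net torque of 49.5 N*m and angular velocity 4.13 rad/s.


P = M * omega
P = 49.5 * 4.13
P = 204.4350


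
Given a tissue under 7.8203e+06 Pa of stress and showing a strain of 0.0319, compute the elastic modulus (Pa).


E = stress / strain
E = 7.8203e+06 / 0.0319
E = 2.4515e+08


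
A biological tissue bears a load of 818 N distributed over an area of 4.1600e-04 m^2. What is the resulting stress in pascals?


stress = F / A
stress = 818 / 4.1600e-04
stress = 1.9663e+06


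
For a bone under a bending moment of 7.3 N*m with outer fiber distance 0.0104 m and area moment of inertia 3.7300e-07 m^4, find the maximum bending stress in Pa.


sigma = M * c / I
sigma = 7.3 * 0.0104 / 3.7300e-07
M * c = 0.0759
sigma = 203538.8740


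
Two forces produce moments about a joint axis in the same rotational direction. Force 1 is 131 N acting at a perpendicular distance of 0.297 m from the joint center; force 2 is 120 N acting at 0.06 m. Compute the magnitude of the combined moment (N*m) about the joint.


M = F1 * d1 + F2 * d2
M = 131 * 0.297 + 120 * 0.06
M = 38.9070 + 7.2000
M = 46.1070


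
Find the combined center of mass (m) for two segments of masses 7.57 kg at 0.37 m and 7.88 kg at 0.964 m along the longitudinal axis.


COM = (m1*x1 + m2*x2) / (m1 + m2)
COM = (7.57*0.37 + 7.88*0.964) / (7.57 + 7.88)
Numerator = 10.3972
Denominator = 15.4500
COM = 0.6730


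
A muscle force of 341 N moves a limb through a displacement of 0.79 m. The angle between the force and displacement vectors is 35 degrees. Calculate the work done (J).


W = F * d * cos(theta)
theta = 35 deg = 0.6109 rad
cos(theta) = 0.8192
W = 341 * 0.79 * 0.8192
W = 220.6714


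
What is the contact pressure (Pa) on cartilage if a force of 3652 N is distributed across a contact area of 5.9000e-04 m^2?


P = F / A
P = 3652 / 5.9000e-04
P = 6.1898e+06


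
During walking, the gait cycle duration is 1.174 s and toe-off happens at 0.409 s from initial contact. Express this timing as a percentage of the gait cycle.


pct = (event_time / cycle_time) * 100
pct = (0.409 / 1.174) * 100
ratio = 0.3484
pct = 34.8382


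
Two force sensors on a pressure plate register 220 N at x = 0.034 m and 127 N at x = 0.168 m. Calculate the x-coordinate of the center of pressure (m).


COP_x = (F1*x1 + F2*x2) / (F1 + F2)
COP_x = (220*0.034 + 127*0.168) / (220 + 127)
Numerator = 28.8160
Denominator = 347
COP_x = 0.0830


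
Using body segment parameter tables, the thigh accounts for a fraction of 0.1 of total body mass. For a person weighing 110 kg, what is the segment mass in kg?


m_segment = body_mass * fraction
m_segment = 110 * 0.1
m_segment = 11.0000


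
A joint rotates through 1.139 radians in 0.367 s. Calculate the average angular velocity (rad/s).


omega = delta_theta / delta_t
omega = 1.139 / 0.367
omega = 3.1035


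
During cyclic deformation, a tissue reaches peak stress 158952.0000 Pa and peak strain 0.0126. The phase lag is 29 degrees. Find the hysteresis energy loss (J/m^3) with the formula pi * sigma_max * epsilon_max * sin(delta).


E_loss = pi * sigma_max * epsilon_max * sin(delta)
delta = 29 deg = 0.5061 rad
sin(delta) = 0.4848
E_loss = pi * 158952.0000 * 0.0126 * 0.4848
E_loss = 3050.4060


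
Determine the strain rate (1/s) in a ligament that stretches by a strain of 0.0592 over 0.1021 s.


strain_rate = delta_strain / delta_t
strain_rate = 0.0592 / 0.1021
strain_rate = 0.5798


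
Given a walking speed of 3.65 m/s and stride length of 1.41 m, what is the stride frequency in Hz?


f = v / stride_length
f = 3.65 / 1.41
f = 2.5887


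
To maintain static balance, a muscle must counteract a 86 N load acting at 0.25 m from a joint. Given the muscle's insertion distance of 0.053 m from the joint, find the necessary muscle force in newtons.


F_muscle = W * d_load / d_muscle
F_muscle = 86 * 0.25 / 0.053
Numerator = 21.5000
F_muscle = 405.6604


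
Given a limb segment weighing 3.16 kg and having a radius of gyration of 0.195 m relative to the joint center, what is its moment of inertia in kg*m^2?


I = m * k^2
I = 3.16 * 0.195^2
k^2 = 0.0380
I = 0.1202


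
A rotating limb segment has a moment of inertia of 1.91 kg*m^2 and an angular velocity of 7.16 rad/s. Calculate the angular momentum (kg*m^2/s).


L = I * omega
L = 1.91 * 7.16
L = 13.6756


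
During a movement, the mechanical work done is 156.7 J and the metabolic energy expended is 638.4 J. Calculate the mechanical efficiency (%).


eta = (W_mech / E_meta) * 100
eta = (156.7 / 638.4) * 100
ratio = 0.2455
eta = 24.5457


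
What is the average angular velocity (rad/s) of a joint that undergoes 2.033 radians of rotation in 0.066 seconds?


omega = delta_theta / delta_t
omega = 2.033 / 0.066
omega = 30.8030


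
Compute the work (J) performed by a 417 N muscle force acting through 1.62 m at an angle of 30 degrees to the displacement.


W = F * d * cos(theta)
theta = 30 deg = 0.5236 rad
cos(theta) = 0.8660
W = 417 * 1.62 * 0.8660
W = 585.0348


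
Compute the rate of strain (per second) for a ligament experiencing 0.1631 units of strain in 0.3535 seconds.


strain_rate = delta_strain / delta_t
strain_rate = 0.1631 / 0.3535
strain_rate = 0.4614


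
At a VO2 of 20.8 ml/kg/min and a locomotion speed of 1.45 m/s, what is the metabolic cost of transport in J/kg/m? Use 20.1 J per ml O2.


Power per kg = VO2 * 20.1 / 60
Power per kg = 20.8 * 20.1 / 60 = 6.9680 W/kg
Cost = power_per_kg / speed
Cost = 6.9680 / 1.45
Cost = 4.8055


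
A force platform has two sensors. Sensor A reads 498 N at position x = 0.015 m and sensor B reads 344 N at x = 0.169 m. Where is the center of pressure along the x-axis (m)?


COP_x = (F1*x1 + F2*x2) / (F1 + F2)
COP_x = (498*0.015 + 344*0.169) / (498 + 344)
Numerator = 65.6060
Denominator = 842
COP_x = 0.0779


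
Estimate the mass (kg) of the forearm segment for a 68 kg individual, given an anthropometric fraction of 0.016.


m_segment = body_mass * fraction
m_segment = 68 * 0.016
m_segment = 1.0880


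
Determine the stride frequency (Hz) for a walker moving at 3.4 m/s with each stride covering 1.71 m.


f = v / stride_length
f = 3.4 / 1.71
f = 1.9883


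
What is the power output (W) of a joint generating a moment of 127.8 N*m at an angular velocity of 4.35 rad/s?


P = M * omega
P = 127.8 * 4.35
P = 555.9300


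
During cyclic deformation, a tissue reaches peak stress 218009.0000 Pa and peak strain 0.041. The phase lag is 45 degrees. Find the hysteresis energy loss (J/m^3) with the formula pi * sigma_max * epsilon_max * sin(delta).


E_loss = pi * sigma_max * epsilon_max * sin(delta)
delta = 45 deg = 0.7854 rad
sin(delta) = 0.7071
E_loss = pi * 218009.0000 * 0.041 * 0.7071
E_loss = 19856.0636


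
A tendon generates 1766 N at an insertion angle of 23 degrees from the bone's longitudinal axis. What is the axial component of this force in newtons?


F_eff = F_tendon * cos(theta)
theta = 23 deg = 0.4014 rad
cos(theta) = 0.9205
F_eff = 1766 * 0.9205
F_eff = 1625.6116


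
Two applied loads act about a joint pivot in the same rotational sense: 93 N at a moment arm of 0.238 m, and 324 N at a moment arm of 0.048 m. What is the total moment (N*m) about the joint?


M = F1 * d1 + F2 * d2
M = 93 * 0.238 + 324 * 0.048
M = 22.1340 + 15.5520
M = 37.6860


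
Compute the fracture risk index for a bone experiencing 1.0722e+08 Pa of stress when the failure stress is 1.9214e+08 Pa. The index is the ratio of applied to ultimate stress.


FRI = applied / ultimate
FRI = 1.0722e+08 / 1.9214e+08
FRI = 0.5580


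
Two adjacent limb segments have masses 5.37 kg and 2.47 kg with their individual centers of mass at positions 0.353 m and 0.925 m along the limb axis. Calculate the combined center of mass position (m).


COM = (m1*x1 + m2*x2) / (m1 + m2)
COM = (5.37*0.353 + 2.47*0.925) / (5.37 + 2.47)
Numerator = 4.1804
Denominator = 7.8400
COM = 0.5332


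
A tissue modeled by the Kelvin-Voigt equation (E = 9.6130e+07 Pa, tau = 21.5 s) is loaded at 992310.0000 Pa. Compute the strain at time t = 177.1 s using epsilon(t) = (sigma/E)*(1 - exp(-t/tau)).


epsilon(t) = (sigma/E) * (1 - exp(-t/tau))
sigma/E = 992310.0000 / 9.6130e+07 = 0.0103
exp(-t/tau) = exp(-177.1 / 21.5) = 2.6462e-04
epsilon = 0.0103 * (1 - 2.6462e-04)
epsilon = 0.0103


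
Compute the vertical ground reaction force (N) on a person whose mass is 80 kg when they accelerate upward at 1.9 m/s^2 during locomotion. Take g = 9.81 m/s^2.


GRF = m * (g + a)
GRF = 80 * (9.81 + 1.9)
GRF = 80 * 11.7100
GRF = 936.8000


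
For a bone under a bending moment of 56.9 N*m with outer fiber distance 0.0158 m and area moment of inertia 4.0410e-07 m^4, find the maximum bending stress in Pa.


sigma = M * c / I
sigma = 56.9 * 0.0158 / 4.0410e-07
M * c = 0.8990
sigma = 2.2247e+06


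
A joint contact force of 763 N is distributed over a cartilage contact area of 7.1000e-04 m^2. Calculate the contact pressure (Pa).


P = F / A
P = 763 / 7.1000e-04
P = 1.0746e+06


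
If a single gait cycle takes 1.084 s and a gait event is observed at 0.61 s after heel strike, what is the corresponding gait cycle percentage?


pct = (event_time / cycle_time) * 100
pct = (0.61 / 1.084) * 100
ratio = 0.5627
pct = 56.2731


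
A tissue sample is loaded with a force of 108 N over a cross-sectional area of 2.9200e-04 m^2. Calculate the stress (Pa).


stress = F / A
stress = 108 / 2.9200e-04
stress = 369863.0137


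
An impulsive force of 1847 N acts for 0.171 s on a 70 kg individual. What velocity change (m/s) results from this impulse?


J = F * dt = 1847 * 0.171 = 315.8370 N*s
delta_v = J / m
delta_v = 315.8370 / 70
delta_v = 4.5120


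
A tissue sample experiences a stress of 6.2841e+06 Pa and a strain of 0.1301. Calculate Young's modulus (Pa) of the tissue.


E = stress / strain
E = 6.2841e+06 / 0.1301
E = 4.8302e+07


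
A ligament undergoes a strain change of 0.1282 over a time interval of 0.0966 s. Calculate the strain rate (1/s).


strain_rate = delta_strain / delta_t
strain_rate = 0.1282 / 0.0966
strain_rate = 1.3271


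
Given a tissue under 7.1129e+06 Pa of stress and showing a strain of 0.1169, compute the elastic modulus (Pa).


E = stress / strain
E = 7.1129e+06 / 0.1169
E = 6.0846e+07


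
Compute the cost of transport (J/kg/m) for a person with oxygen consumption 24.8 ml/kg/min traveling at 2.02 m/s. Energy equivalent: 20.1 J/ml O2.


Power per kg = VO2 * 20.1 / 60
Power per kg = 24.8 * 20.1 / 60 = 8.3080 W/kg
Cost = power_per_kg / speed
Cost = 8.3080 / 2.02
Cost = 4.1129


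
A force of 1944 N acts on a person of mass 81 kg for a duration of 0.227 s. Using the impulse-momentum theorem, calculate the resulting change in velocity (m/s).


J = F * dt = 1944 * 0.227 = 441.2880 N*s
delta_v = J / m
delta_v = 441.2880 / 81
delta_v = 5.4480


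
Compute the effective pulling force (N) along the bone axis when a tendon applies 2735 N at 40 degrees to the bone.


F_eff = F_tendon * cos(theta)
theta = 40 deg = 0.6981 rad
cos(theta) = 0.7660
F_eff = 2735 * 0.7660
F_eff = 2095.1316


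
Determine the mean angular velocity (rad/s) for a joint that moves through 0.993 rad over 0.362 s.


omega = delta_theta / delta_t
omega = 0.993 / 0.362
omega = 2.7431


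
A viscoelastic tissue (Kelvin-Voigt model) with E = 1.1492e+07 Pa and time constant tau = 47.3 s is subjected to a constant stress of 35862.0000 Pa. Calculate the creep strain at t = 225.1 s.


epsilon(t) = (sigma/E) * (1 - exp(-t/tau))
sigma/E = 35862.0000 / 1.1492e+07 = 0.0031
exp(-t/tau) = exp(-225.1 / 47.3) = 0.0086
epsilon = 0.0031 * (1 - 0.0086)
epsilon = 0.0031


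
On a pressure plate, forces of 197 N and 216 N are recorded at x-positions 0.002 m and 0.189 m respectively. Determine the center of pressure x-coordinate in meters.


COP_x = (F1*x1 + F2*x2) / (F1 + F2)
COP_x = (197*0.002 + 216*0.189) / (197 + 216)
Numerator = 41.2180
Denominator = 413
COP_x = 0.0998


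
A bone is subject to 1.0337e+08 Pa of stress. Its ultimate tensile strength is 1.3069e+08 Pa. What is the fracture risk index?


FRI = applied / ultimate
FRI = 1.0337e+08 / 1.3069e+08
FRI = 0.7910


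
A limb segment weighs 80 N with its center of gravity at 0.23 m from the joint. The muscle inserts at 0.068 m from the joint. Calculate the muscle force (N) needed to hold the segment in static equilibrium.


F_muscle = W * d_load / d_muscle
F_muscle = 80 * 0.23 / 0.068
Numerator = 18.4000
F_muscle = 270.5882


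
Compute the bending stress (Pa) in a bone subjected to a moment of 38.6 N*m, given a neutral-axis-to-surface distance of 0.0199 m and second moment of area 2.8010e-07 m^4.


sigma = M * c / I
sigma = 38.6 * 0.0199 / 2.8010e-07
M * c = 0.7681
sigma = 2.7424e+06


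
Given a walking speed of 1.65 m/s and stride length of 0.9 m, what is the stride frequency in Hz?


f = v / stride_length
f = 1.65 / 0.9
f = 1.8333


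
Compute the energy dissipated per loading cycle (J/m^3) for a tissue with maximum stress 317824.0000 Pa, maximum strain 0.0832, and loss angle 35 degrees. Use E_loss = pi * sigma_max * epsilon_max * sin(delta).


E_loss = pi * sigma_max * epsilon_max * sin(delta)
delta = 35 deg = 0.6109 rad
sin(delta) = 0.5736
E_loss = pi * 317824.0000 * 0.0832 * 0.5736
E_loss = 47648.7146


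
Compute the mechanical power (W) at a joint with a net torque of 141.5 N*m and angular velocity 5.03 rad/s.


P = M * omega
P = 141.5 * 5.03
P = 711.7450


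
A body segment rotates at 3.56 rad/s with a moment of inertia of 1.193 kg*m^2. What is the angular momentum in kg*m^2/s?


L = I * omega
L = 1.193 * 3.56
L = 4.2471


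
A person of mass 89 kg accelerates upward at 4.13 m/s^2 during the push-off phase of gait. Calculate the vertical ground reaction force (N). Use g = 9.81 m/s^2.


GRF = m * (g + a)
GRF = 89 * (9.81 + 4.13)
GRF = 89 * 13.9400
GRF = 1240.6600


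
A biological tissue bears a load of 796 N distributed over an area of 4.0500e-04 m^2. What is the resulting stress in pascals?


stress = F / A
stress = 796 / 4.0500e-04
stress = 1.9654e+06


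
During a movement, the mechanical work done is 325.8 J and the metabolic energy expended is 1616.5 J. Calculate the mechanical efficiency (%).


eta = (W_mech / E_meta) * 100
eta = (325.8 / 1616.5) * 100
ratio = 0.2015
eta = 20.1547


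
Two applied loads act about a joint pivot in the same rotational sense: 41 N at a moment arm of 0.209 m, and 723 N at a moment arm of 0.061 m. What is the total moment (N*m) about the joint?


M = F1 * d1 + F2 * d2
M = 41 * 0.209 + 723 * 0.061
M = 8.5690 + 44.1030
M = 52.6720


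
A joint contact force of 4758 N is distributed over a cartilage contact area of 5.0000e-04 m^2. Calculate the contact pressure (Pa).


P = F / A
P = 4758 / 5.0000e-04
P = 9.5160e+06


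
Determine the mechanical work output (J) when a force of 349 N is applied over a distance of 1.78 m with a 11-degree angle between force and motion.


W = F * d * cos(theta)
theta = 11 deg = 0.1920 rad
cos(theta) = 0.9816
W = 349 * 1.78 * 0.9816
W = 609.8064


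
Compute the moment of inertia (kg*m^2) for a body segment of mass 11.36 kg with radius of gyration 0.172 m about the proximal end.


I = m * k^2
I = 11.36 * 0.172^2
k^2 = 0.0296
I = 0.3361


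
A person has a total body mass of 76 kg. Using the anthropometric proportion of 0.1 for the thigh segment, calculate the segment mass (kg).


m_segment = body_mass * fraction
m_segment = 76 * 0.1
m_segment = 7.6000


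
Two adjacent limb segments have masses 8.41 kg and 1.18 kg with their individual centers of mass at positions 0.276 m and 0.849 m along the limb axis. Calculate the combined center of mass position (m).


COM = (m1*x1 + m2*x2) / (m1 + m2)
COM = (8.41*0.276 + 1.18*0.849) / (8.41 + 1.18)
Numerator = 3.3230
Denominator = 9.5900
COM = 0.3465


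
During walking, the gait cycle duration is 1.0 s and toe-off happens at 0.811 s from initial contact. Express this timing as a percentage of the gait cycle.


pct = (event_time / cycle_time) * 100
pct = (0.811 / 1.0) * 100
ratio = 0.8110
pct = 81.1000


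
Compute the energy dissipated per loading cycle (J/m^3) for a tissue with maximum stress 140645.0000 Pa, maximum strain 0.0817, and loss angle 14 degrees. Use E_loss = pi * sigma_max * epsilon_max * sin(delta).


E_loss = pi * sigma_max * epsilon_max * sin(delta)
delta = 14 deg = 0.2443 rad
sin(delta) = 0.2419
E_loss = pi * 140645.0000 * 0.0817 * 0.2419
E_loss = 8733.1597


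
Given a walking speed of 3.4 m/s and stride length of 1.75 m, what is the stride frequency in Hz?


f = v / stride_length
f = 3.4 / 1.75
f = 1.9429


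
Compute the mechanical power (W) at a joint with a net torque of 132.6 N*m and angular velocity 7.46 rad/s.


P = M * omega
P = 132.6 * 7.46
P = 989.1960


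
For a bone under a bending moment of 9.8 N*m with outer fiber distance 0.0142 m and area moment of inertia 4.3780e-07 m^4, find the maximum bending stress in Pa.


sigma = M * c / I
sigma = 9.8 * 0.0142 / 4.3780e-07
M * c = 0.1392
sigma = 317862.0375


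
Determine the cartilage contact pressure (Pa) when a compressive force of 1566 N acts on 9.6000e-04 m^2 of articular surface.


P = F / A
P = 1566 / 9.6000e-04
P = 1.6312e+06


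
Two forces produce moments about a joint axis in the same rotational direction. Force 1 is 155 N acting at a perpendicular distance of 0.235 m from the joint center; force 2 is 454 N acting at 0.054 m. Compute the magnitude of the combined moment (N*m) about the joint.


M = F1 * d1 + F2 * d2
M = 155 * 0.235 + 454 * 0.054
M = 36.4250 + 24.5160
M = 60.9410


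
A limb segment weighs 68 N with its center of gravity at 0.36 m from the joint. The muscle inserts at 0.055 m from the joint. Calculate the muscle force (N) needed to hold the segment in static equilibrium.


F_muscle = W * d_load / d_muscle
F_muscle = 68 * 0.36 / 0.055
Numerator = 24.4800
F_muscle = 445.0909


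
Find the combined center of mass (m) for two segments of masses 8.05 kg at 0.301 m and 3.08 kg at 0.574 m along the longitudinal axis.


COM = (m1*x1 + m2*x2) / (m1 + m2)
COM = (8.05*0.301 + 3.08*0.574) / (8.05 + 3.08)
Numerator = 4.1910
Denominator = 11.1300
COM = 0.3765


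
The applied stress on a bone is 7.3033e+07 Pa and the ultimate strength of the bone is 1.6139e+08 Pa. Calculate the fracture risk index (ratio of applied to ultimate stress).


FRI = applied / ultimate
FRI = 7.3033e+07 / 1.6139e+08
FRI = 0.4525


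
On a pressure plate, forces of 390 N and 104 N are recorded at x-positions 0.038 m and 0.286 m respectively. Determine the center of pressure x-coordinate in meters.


COP_x = (F1*x1 + F2*x2) / (F1 + F2)
COP_x = (390*0.038 + 104*0.286) / (390 + 104)
Numerator = 44.5640
Denominator = 494
COP_x = 0.0902


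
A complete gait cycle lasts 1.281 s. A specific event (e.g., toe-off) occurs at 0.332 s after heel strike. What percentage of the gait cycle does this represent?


pct = (event_time / cycle_time) * 100
pct = (0.332 / 1.281) * 100
ratio = 0.2592
pct = 25.9173


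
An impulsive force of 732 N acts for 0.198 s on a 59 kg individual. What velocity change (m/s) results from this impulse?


J = F * dt = 732 * 0.198 = 144.9360 N*s
delta_v = J / m
delta_v = 144.9360 / 59
delta_v = 2.4565


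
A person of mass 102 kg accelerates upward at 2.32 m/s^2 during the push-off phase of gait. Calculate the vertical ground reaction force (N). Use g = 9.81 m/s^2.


GRF = m * (g + a)
GRF = 102 * (9.81 + 2.32)
GRF = 102 * 12.1300
GRF = 1237.2600


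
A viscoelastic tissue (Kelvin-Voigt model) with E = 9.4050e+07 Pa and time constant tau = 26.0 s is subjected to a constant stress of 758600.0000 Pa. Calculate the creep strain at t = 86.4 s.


epsilon(t) = (sigma/E) * (1 - exp(-t/tau))
sigma/E = 758600.0000 / 9.4050e+07 = 0.0081
exp(-t/tau) = exp(-86.4 / 26.0) = 0.0360
epsilon = 0.0081 * (1 - 0.0360)
epsilon = 0.0078


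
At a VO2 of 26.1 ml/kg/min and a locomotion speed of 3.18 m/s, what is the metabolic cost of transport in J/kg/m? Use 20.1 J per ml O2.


Power per kg = VO2 * 20.1 / 60
Power per kg = 26.1 * 20.1 / 60 = 8.7435 W/kg
Cost = power_per_kg / speed
Cost = 8.7435 / 3.18
Cost = 2.7495


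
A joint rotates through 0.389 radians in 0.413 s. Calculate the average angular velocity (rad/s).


omega = delta_theta / delta_t
omega = 0.389 / 0.413
omega = 0.9419


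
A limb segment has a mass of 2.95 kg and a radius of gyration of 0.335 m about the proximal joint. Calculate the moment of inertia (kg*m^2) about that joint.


I = m * k^2
I = 2.95 * 0.335^2
k^2 = 0.1122
I = 0.3311


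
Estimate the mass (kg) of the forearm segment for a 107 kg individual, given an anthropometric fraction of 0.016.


m_segment = body_mass * fraction
m_segment = 107 * 0.016
m_segment = 1.7120


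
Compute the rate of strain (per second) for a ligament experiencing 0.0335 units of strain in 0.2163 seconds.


strain_rate = delta_strain / delta_t
strain_rate = 0.0335 / 0.2163
strain_rate = 0.1549


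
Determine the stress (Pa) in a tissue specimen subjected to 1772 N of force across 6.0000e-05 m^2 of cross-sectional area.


stress = F / A
stress = 1772 / 6.0000e-05
stress = 2.9533e+07


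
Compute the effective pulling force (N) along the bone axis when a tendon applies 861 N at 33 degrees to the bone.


F_eff = F_tendon * cos(theta)
theta = 33 deg = 0.5760 rad
cos(theta) = 0.8387
F_eff = 861 * 0.8387
F_eff = 722.0954


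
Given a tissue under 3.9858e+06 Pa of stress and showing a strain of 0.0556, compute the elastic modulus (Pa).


E = stress / strain
E = 3.9858e+06 / 0.0556
E = 7.1687e+07


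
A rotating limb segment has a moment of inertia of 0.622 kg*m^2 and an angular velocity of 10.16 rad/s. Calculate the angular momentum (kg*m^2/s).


L = I * omega
L = 0.622 * 10.16
L = 6.3195


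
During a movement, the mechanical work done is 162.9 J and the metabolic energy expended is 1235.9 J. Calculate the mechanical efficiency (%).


eta = (W_mech / E_meta) * 100
eta = (162.9 / 1235.9) * 100
ratio = 0.1318
eta = 13.1807


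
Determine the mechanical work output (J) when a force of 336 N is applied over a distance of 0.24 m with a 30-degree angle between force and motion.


W = F * d * cos(theta)
theta = 30 deg = 0.5236 rad
cos(theta) = 0.8660
W = 336 * 0.24 * 0.8660
W = 69.8363


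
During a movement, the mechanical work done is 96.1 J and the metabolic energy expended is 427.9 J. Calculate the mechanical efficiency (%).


eta = (W_mech / E_meta) * 100
eta = (96.1 / 427.9) * 100
ratio = 0.2246
eta = 22.4585


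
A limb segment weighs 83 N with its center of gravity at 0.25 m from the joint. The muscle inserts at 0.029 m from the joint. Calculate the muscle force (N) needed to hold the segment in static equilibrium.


F_muscle = W * d_load / d_muscle
F_muscle = 83 * 0.25 / 0.029
Numerator = 20.7500
F_muscle = 715.5172


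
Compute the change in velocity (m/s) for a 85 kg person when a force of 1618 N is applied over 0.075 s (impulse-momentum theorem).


J = F * dt = 1618 * 0.075 = 121.3500 N*s
delta_v = J / m
delta_v = 121.3500 / 85
delta_v = 1.4276


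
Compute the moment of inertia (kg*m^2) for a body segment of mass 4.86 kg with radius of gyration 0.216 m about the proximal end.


I = m * k^2
I = 4.86 * 0.216^2
k^2 = 0.0467
I = 0.2267


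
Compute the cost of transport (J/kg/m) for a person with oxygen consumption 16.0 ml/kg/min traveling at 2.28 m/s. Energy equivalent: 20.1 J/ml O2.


Power per kg = VO2 * 20.1 / 60
Power per kg = 16.0 * 20.1 / 60 = 5.3600 W/kg
Cost = power_per_kg / speed
Cost = 5.3600 / 2.28
Cost = 2.3509


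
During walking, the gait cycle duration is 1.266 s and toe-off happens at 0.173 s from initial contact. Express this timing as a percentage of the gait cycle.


pct = (event_time / cycle_time) * 100
pct = (0.173 / 1.266) * 100
ratio = 0.1367
pct = 13.6651


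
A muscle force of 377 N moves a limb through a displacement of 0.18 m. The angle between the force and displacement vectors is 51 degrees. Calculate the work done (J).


W = F * d * cos(theta)
theta = 51 deg = 0.8901 rad
cos(theta) = 0.6293
W = 377 * 0.18 * 0.6293
W = 42.7057


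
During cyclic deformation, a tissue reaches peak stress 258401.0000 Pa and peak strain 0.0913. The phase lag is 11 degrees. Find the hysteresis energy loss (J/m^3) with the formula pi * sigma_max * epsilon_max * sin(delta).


E_loss = pi * sigma_max * epsilon_max * sin(delta)
delta = 11 deg = 0.1920 rad
sin(delta) = 0.1908
E_loss = pi * 258401.0000 * 0.0913 * 0.1908
E_loss = 14142.0929


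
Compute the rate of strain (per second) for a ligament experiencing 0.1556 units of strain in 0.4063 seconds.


strain_rate = delta_strain / delta_t
strain_rate = 0.1556 / 0.4063
strain_rate = 0.3830


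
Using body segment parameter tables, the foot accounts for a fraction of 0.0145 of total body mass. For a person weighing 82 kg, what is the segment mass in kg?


m_segment = body_mass * fraction
m_segment = 82 * 0.0145
m_segment = 1.1890


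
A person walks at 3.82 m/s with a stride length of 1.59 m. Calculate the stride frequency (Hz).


f = v / stride_length
f = 3.82 / 1.59
f = 2.4025


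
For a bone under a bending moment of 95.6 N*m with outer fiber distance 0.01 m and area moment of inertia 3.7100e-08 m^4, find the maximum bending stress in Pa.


sigma = M * c / I
sigma = 95.6 * 0.01 / 3.7100e-08
M * c = 0.9560
sigma = 2.5768e+07


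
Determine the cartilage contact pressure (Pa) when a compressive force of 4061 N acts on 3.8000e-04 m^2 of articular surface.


P = F / A
P = 4061 / 3.8000e-04
P = 1.0687e+07


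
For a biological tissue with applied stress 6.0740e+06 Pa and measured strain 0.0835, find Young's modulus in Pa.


E = stress / strain
E = 6.0740e+06 / 0.0835
E = 7.2743e+07


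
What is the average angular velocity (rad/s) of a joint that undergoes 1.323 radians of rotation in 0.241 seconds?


omega = delta_theta / delta_t
omega = 1.323 / 0.241
omega = 5.4896


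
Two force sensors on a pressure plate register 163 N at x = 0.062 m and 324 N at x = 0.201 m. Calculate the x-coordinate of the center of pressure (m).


COP_x = (F1*x1 + F2*x2) / (F1 + F2)
COP_x = (163*0.062 + 324*0.201) / (163 + 324)
Numerator = 75.2300
Denominator = 487
COP_x = 0.1545


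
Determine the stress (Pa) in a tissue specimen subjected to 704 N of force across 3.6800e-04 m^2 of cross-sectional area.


stress = F / A
stress = 704 / 3.6800e-04
stress = 1.9130e+06


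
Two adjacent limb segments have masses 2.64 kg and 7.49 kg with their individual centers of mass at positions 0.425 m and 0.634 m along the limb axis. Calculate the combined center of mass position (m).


COM = (m1*x1 + m2*x2) / (m1 + m2)
COM = (2.64*0.425 + 7.49*0.634) / (2.64 + 7.49)
Numerator = 5.8707
Denominator = 10.1300
COM = 0.5795


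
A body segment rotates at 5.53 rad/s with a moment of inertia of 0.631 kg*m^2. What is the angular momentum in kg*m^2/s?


L = I * omega
L = 0.631 * 5.53
L = 3.4894


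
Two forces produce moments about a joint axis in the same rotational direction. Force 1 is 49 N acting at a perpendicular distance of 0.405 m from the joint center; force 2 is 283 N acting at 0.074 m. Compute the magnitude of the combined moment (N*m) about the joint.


M = F1 * d1 + F2 * d2
M = 49 * 0.405 + 283 * 0.074
M = 19.8450 + 20.9420
M = 40.7870


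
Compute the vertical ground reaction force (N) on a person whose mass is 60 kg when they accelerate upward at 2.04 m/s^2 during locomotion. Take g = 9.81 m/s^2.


GRF = m * (g + a)
GRF = 60 * (9.81 + 2.04)
GRF = 60 * 11.8500
GRF = 711.0000


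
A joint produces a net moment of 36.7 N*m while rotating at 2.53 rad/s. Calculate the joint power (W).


P = M * omega
P = 36.7 * 2.53
P = 92.8510


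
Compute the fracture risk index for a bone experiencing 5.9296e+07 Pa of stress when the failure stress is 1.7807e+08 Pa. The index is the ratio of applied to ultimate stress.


FRI = applied / ultimate
FRI = 5.9296e+07 / 1.7807e+08
FRI = 0.3330


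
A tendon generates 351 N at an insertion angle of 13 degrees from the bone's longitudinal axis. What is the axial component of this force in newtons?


F_eff = F_tendon * cos(theta)
theta = 13 deg = 0.2269 rad
cos(theta) = 0.9744
F_eff = 351 * 0.9744
F_eff = 342.0039


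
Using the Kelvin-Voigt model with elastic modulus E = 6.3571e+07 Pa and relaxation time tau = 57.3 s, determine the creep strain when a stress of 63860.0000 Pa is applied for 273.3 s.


epsilon(t) = (sigma/E) * (1 - exp(-t/tau))
sigma/E = 63860.0000 / 6.3571e+07 = 0.0010
exp(-t/tau) = exp(-273.3 / 57.3) = 0.0085
epsilon = 0.0010 * (1 - 0.0085)
epsilon = 9.9602e-04


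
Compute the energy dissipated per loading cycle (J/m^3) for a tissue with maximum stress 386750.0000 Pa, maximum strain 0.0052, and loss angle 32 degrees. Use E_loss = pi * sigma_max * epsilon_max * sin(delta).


E_loss = pi * sigma_max * epsilon_max * sin(delta)
delta = 32 deg = 0.5585 rad
sin(delta) = 0.5299
E_loss = pi * 386750.0000 * 0.0052 * 0.5299
E_loss = 3348.0601


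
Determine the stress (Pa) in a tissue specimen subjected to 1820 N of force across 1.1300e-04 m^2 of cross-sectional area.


stress = F / A
stress = 1820 / 1.1300e-04
stress = 1.6106e+07


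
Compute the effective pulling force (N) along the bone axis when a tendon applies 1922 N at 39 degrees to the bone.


F_eff = F_tendon * cos(theta)
theta = 39 deg = 0.6807 rad
cos(theta) = 0.7771
F_eff = 1922 * 0.7771
F_eff = 1493.6745


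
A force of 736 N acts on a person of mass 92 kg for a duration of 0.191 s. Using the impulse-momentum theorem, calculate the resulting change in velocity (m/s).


J = F * dt = 736 * 0.191 = 140.5760 N*s
delta_v = J / m
delta_v = 140.5760 / 92
delta_v = 1.5280


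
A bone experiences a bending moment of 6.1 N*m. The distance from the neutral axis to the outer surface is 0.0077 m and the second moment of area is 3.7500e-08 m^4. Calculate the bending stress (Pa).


sigma = M * c / I
sigma = 6.1 * 0.0077 / 3.7500e-08
M * c = 0.0470
sigma = 1.2525e+06


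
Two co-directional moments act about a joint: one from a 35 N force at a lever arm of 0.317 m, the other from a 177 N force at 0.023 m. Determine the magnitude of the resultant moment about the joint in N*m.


M = F1 * d1 + F2 * d2
M = 35 * 0.317 + 177 * 0.023
M = 11.0950 + 4.0710
M = 15.1660


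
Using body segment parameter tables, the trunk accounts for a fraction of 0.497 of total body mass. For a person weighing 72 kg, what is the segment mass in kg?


m_segment = body_mass * fraction
m_segment = 72 * 0.497
m_segment = 35.7840


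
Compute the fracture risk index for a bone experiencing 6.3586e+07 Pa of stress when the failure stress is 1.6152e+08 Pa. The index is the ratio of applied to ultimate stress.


FRI = applied / ultimate
FRI = 6.3586e+07 / 1.6152e+08
FRI = 0.3937


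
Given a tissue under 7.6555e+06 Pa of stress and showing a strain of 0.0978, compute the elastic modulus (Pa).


E = stress / strain
E = 7.6555e+06 / 0.0978
E = 7.8277e+07


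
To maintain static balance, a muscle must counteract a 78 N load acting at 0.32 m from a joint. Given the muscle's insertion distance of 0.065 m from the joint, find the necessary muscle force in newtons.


F_muscle = W * d_load / d_muscle
F_muscle = 78 * 0.32 / 0.065
Numerator = 24.9600
F_muscle = 384.0000


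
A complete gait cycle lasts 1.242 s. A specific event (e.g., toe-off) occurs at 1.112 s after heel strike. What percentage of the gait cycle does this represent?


pct = (event_time / cycle_time) * 100
pct = (1.112 / 1.242) * 100
ratio = 0.8953
pct = 89.5330


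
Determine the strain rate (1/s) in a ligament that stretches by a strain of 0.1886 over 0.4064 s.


strain_rate = delta_strain / delta_t
strain_rate = 0.1886 / 0.4064
strain_rate = 0.4641


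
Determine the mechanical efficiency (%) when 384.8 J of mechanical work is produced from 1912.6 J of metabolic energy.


eta = (W_mech / E_meta) * 100
eta = (384.8 / 1912.6) * 100
ratio = 0.2012
eta = 20.1192


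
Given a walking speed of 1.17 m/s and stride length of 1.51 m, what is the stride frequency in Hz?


f = v / stride_length
f = 1.17 / 1.51
f = 0.7748


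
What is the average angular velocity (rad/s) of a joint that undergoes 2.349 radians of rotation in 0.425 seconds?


omega = delta_theta / delta_t
omega = 2.349 / 0.425
omega = 5.5271


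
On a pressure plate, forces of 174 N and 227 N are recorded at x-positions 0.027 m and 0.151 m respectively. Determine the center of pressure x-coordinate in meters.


COP_x = (F1*x1 + F2*x2) / (F1 + F2)
COP_x = (174*0.027 + 227*0.151) / (174 + 227)
Numerator = 38.9750
Denominator = 401
COP_x = 0.0972


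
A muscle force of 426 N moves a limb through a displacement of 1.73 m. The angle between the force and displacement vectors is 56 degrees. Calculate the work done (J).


W = F * d * cos(theta)
theta = 56 deg = 0.9774 rad
cos(theta) = 0.5592
W = 426 * 1.73 * 0.5592
W = 412.1140


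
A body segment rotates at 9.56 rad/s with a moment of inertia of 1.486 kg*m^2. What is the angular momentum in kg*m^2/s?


L = I * omega
L = 1.486 * 9.56
L = 14.2062


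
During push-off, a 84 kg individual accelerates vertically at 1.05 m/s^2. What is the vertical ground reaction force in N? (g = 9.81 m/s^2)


GRF = m * (g + a)
GRF = 84 * (9.81 + 1.05)
GRF = 84 * 10.8600
GRF = 912.2400


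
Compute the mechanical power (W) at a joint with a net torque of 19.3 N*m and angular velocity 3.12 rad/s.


P = M * omega
P = 19.3 * 3.12
P = 60.2160


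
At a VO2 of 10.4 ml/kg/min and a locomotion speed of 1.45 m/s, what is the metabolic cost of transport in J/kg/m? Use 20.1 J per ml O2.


Power per kg = VO2 * 20.1 / 60
Power per kg = 10.4 * 20.1 / 60 = 3.4840 W/kg
Cost = power_per_kg / speed
Cost = 3.4840 / 1.45
Cost = 2.4028


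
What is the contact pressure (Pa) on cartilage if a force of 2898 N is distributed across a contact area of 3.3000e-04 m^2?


P = F / A
P = 2898 / 3.3000e-04
P = 8.7818e+06


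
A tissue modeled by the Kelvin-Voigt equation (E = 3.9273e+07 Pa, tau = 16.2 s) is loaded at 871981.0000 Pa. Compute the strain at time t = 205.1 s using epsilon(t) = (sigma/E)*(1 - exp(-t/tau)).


epsilon(t) = (sigma/E) * (1 - exp(-t/tau))
sigma/E = 871981.0000 / 3.9273e+07 = 0.0222
exp(-t/tau) = exp(-205.1 / 16.2) = 3.1741e-06
epsilon = 0.0222 * (1 - 3.1741e-06)
epsilon = 0.0222


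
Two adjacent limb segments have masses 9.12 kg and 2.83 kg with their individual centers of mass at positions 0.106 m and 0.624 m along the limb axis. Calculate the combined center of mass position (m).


COM = (m1*x1 + m2*x2) / (m1 + m2)
COM = (9.12*0.106 + 2.83*0.624) / (9.12 + 2.83)
Numerator = 2.7326
Denominator = 11.9500
COM = 0.2287


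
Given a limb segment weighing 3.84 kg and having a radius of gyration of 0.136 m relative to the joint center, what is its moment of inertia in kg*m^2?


I = m * k^2
I = 3.84 * 0.136^2
k^2 = 0.0185
I = 0.0710


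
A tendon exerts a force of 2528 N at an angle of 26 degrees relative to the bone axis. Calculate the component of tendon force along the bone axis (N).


F_eff = F_tendon * cos(theta)
theta = 26 deg = 0.4538 rad
cos(theta) = 0.8988
F_eff = 2528 * 0.8988
F_eff = 2272.1513


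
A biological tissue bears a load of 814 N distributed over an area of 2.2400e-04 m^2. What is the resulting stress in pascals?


stress = F / A
stress = 814 / 2.2400e-04
stress = 3.6339e+06


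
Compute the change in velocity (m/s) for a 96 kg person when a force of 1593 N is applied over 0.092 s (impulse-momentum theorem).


J = F * dt = 1593 * 0.092 = 146.5560 N*s
delta_v = J / m
delta_v = 146.5560 / 96
delta_v = 1.5266


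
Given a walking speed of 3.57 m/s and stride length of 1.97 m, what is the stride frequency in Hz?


f = v / stride_length
f = 3.57 / 1.97
f = 1.8122


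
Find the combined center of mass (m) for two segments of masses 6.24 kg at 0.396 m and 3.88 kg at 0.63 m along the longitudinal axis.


COM = (m1*x1 + m2*x2) / (m1 + m2)
COM = (6.24*0.396 + 3.88*0.63) / (6.24 + 3.88)
Numerator = 4.9154
Denominator = 10.1200
COM = 0.4857


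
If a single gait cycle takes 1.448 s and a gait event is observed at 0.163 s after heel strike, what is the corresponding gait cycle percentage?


pct = (event_time / cycle_time) * 100
pct = (0.163 / 1.448) * 100
ratio = 0.1126
pct = 11.2569


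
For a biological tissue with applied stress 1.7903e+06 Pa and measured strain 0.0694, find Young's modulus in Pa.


E = stress / strain
E = 1.7903e+06 / 0.0694
E = 2.5797e+07


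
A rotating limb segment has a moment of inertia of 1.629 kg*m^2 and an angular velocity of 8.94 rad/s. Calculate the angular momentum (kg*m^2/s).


L = I * omega
L = 1.629 * 8.94
L = 14.5633


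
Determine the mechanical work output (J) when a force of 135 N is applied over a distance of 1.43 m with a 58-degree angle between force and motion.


W = F * d * cos(theta)
theta = 58 deg = 1.0123 rad
cos(theta) = 0.5299
W = 135 * 1.43 * 0.5299
W = 102.3009
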